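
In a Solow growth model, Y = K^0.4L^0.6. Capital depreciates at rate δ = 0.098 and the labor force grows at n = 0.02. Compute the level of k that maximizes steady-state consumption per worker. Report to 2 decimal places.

k_gold ≈ 7.65

Break-even investment rate: n + δ = 0.02 + 0.098 = 0.118.
Golden rule sets MPK = n+δ: 0.4·k^(0.4−1) = 0.118, so k_gold = (0.4/0.118)^(1/0.6) ≈ 7.6494.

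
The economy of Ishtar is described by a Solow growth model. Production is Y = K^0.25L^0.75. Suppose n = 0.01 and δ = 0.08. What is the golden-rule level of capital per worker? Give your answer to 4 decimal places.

n + δ = 0.01 + 0.08 = 0.09.
At the golden rule the marginal product of capital equals n+δ: 0.25·k^(0.25−1) = 0.09. Solving, k_gold = (0.25/0.09)^(1/0.75) ≈ 3.9048.

k_gold ≈ 3.9048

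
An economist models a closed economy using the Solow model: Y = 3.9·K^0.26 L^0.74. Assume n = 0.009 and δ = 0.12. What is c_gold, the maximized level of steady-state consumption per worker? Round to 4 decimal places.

c_gold ≈ 5.9554

The effective depreciation rate is n + δ = 0.009 + 0.12 = 0.129.
Maximizing c = f(k) − (n+δ)·k gives f'(k) = n+δ, i.e. 0.26·3.9·k^(0.26−1) = 0.129, so k_gold = (0.26·3.9/0.129)^(1/0.74) ≈ 16.2205.
y_gold = 3.9·16.2205^0.26 ≈ 8.0479.
c_gold = y_gold − (n+δ)·k_gold = 8.0479 − 0.129·16.2205 ≈ 5.9554.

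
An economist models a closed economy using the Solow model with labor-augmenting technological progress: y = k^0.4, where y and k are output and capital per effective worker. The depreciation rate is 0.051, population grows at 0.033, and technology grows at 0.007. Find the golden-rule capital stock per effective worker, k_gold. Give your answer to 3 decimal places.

Capital per effective worker breaks even when investment replaces (n + g + δ)·k; here n + g + δ = 0.091.
At the golden rule the marginal product of capital equals n+g+δ: 0.4·k^(0.4−1) = 0.091. Solving, k_gold = (0.4/0.091)^(1/0.6) ≈ 11.7950.

k_gold ≈ 11.795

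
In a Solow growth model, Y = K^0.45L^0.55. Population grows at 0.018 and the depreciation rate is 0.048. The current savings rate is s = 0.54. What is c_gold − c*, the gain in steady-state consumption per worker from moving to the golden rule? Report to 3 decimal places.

Δc ≈ 0.077

n + δ = 0.018 + 0.048 = 0.066.
Current steady state (s = 0.54): k* = (0.54/0.066)^(1/0.55) ≈ 45.6801, y* = 45.6801^0.45 ≈ 5.5831, c* = (1−0.54)·5.5831 ≈ 2.5682.
Maximizing c = f(k) − (n+δ)·k gives f'(k) = n+δ, i.e. 0.45·k^(0.45−1) = 0.066, so k_gold = (0.45/0.066)^(1/0.55) ≈ 32.7915.
y_gold = 32.7915^0.45 ≈ 4.8094, c_gold = y_gold − 0.066·k_gold ≈ 2.6452.
Gain: Δc = 2.6452 − 2.5682 ≈ 0.0769.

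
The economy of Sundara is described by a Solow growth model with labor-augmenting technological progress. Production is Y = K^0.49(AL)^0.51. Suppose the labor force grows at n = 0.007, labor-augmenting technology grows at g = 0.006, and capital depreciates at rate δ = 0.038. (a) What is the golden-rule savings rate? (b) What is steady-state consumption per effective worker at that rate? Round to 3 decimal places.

(a) s_gold = 0.490; (b) c_gold ≈ 4.484

Break-even investment rate: n + g + δ = 0.007 + 0.006 + 0.038 = 0.051.
For Cobb-Douglas, s_gold equals capital's share: s_gold = 0.49.
Golden rule sets MPK = n+g+δ: 0.49·k^(0.49−1) = 0.051, so k_gold = (0.49/0.051)^(1/0.51) ≈ 84.4729.
y_gold = 84.4729^0.49 ≈ 8.7921; c_gold = (1−0.49)·y_gold ≈ 4.4840.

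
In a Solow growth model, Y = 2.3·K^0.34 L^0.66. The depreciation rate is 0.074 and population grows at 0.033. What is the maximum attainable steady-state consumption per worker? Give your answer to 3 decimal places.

Capital per worker breaks even when investment replaces (n + δ)·k; here n + δ = 0.107.
Setting f'(k) = n+δ gives 0.34·2.3·k^(0.34−1) = 0.107, hence k_gold = (0.34·2.3/0.107)^(1/0.66) ≈ 20.3621.
y_gold = 2.3·20.3621^0.34 ≈ 6.4081.
c_gold = y_gold − (n+δ)·k_gold = 6.4081 − 0.107·20.3621 ≈ 4.2293.

c_gold ≈ 4.229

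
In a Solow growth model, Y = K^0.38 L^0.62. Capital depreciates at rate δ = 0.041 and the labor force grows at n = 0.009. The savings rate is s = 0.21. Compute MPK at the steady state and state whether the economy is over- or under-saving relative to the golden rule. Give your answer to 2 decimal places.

Break-even investment rate: n + δ = 0.009 + 0.041 = 0.05.
Steady-state k*: s·k^0.38 = 0.05·k gives k* = (0.21/0.05)^(1/0.62) ≈ 10.1214.
MPK = 0.38·10.1214^(-0.62) ≈ 0.0905.
MPK > n+δ = 0.05, so the economy is dynamically efficient (under-saving).

under-saving; MPK ≈ 0.09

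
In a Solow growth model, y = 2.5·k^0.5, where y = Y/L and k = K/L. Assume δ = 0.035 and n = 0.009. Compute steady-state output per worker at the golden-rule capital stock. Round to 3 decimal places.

n + δ = 0.009 + 0.035 = 0.044.
Maximizing c = f(k) − (n+δ)·k gives f'(k) = n+δ, i.e. 0.5·2.5·k^(0.5−1) = 0.044, so k_gold = (0.5·2.5/0.044)^(1/0.5) ≈ 807.0764.
Output: y_gold = 2.5·k_gold^0.5 = 2.5·807.0764^0.5 ≈ 71.0227.

y_gold ≈ 71.023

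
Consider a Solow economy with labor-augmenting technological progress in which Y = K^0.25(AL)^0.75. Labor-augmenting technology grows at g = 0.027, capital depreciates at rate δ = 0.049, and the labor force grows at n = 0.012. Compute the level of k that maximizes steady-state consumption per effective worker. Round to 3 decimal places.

n + g + δ = 0.012 + 0.027 + 0.049 = 0.088.
Golden rule sets MPK = n+g+δ: 0.25·k^(0.25−1) = 0.088, so k_gold = (0.25/0.088)^(1/0.75) ≈ 4.0236.

k_gold ≈ 4.024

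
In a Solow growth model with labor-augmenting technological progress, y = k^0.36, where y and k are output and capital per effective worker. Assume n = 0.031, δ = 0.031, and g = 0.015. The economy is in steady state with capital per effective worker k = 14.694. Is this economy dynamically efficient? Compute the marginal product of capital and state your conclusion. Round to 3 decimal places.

dynamically inefficient; MPK ≈ 0.064

Capital per effective worker breaks even when investment replaces (n + g + δ)·k; here n + g + δ = 0.077.
MPK = 0.36·k^(0.36−1) = 0.36·14.694^(-0.64) ≈ 0.0645.
MPK < 0.077, so the economy is dynamically inefficient (over-saving).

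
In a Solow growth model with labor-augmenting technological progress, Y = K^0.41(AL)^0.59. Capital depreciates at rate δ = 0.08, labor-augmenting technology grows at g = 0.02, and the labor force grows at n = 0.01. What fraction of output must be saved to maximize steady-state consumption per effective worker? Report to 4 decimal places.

n + g + δ = 0.01 + 0.02 + 0.08 = 0.11.
At the golden rule MPK = n+g+δ, and in any Cobb-Douglas steady state s = (n+g+δ)·k/y = MPK·k/y = capital's share 0.41.

s_gold = 0.4100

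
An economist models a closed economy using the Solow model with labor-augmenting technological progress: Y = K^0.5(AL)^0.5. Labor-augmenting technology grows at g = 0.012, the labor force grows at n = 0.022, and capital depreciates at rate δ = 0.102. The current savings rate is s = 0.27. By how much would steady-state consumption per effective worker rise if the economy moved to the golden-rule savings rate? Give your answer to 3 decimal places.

Capital per effective worker breaks even when investment replaces (n + g + δ)·k; here n + g + δ = 0.136.
Current steady state (s = 0.27): k* = (0.27/0.136)^(1/0.5) ≈ 3.9414, y* = 3.9414^0.5 ≈ 1.9853, c* = (1−0.27)·1.9853 ≈ 1.4493.
Setting f'(k) = n+g+δ gives 0.5·k^(0.5−1) = 0.136, hence k_gold = (0.5/0.136)^(1/0.5) ≈ 13.5164.
y_gold = 13.5164^0.5 ≈ 3.6765, c_gold = y_gold − 0.136·k_gold ≈ 1.8382.
Gain: Δc = 1.8382 − 1.4493 ≈ 0.3890.

Δc ≈ 0.389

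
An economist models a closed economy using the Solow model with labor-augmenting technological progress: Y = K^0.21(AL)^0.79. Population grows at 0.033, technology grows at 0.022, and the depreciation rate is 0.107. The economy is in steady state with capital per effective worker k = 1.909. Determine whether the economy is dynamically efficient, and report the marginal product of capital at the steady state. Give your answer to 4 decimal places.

dynamically inefficient; MPK ≈ 0.1260

Capital per effective worker breaks even when investment replaces (n + g + δ)·k; here n + g + δ = 0.162.
MPK = 0.21·k^(0.21−1) = 0.21·1.909^(-0.79) ≈ 0.1260.
MPK < 0.162, so the economy is dynamically inefficient (over-saving).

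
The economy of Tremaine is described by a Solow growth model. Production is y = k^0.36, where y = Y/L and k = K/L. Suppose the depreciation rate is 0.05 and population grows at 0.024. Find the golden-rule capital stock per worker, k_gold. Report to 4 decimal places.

k_gold ≈ 11.8454

n + δ = 0.024 + 0.05 = 0.074.
At the golden rule the marginal product of capital equals n+δ: 0.36·k^(0.36−1) = 0.074. Solving, k_gold = (0.36/0.074)^(1/0.64) ≈ 11.8454.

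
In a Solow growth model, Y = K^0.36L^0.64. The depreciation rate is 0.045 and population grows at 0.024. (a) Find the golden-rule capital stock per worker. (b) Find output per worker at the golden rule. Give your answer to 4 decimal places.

n + δ = 0.024 + 0.045 = 0.069.
Maximizing c = f(k) − (n+δ)·k gives f'(k) = n+δ, i.e. 0.36·k^(0.36−1) = 0.069, so k_gold = (0.36/0.069)^(1/0.64) ≈ 13.2136.
y_gold = 13.2136^0.36 ≈ 2.5326.

(a) k_gold ≈ 13.2136; (b) y_gold ≈ 2.5326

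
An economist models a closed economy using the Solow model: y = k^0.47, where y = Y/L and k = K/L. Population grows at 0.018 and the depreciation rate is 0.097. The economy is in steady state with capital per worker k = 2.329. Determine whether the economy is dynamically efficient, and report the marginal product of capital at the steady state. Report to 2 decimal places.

dynamically efficient; MPK ≈ 0.30

The effective depreciation rate is n + δ = 0.018 + 0.097 = 0.115.
MPK = 0.47·k^(0.47−1) = 0.47·2.329^(-0.53) ≈ 0.3003.
MPK > 0.115, so the economy is dynamically efficient (under-saving).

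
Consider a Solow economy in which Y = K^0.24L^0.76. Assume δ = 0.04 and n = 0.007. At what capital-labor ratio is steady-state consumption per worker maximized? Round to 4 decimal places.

The effective depreciation rate is n + δ = 0.007 + 0.04 = 0.047.
Maximizing c = f(k) − (n+δ)·k gives f'(k) = n+δ, i.e. 0.24·k^(0.24−1) = 0.047, so k_gold = (0.24/0.047)^(1/0.76) ≈ 8.5453.

k_gold ≈ 8.5453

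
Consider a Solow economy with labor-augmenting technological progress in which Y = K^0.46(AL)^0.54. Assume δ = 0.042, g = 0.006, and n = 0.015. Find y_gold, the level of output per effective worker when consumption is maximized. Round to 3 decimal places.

n + g + δ = 0.015 + 0.006 + 0.042 = 0.063.
Golden rule sets MPK = n+g+δ: 0.46·k^(0.46−1) = 0.063, so k_gold = (0.46/0.063)^(1/0.54) ≈ 39.7119.
Output: y_gold = k_gold^0.46 = 39.7119^0.46 ≈ 5.4388.

y_gold ≈ 5.439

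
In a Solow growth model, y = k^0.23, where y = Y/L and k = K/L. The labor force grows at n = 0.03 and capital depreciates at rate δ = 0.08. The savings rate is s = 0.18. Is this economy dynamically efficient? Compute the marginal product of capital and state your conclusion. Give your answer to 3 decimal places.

The effective depreciation rate is n + δ = 0.03 + 0.08 = 0.11.
Steady-state k*: s·k^0.23 = 0.11·k gives k* = (0.18/0.11)^(1/0.77) ≈ 1.8957.
MPK = 0.23·1.8957^(-0.77) ≈ 0.1406.
MPK > n+δ = 0.11, so the economy is dynamically efficient (under-saving).

dynamically efficient; MPK ≈ 0.141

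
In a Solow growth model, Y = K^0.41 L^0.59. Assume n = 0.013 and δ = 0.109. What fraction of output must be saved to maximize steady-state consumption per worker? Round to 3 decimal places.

s_gold = 0.410

The effective depreciation rate is n + δ = 0.013 + 0.109 = 0.122.
At the golden rule MPK = n+δ, and in any Cobb-Douglas steady state s = (n+δ)·k/y = MPK·k/y = capital's share 0.41.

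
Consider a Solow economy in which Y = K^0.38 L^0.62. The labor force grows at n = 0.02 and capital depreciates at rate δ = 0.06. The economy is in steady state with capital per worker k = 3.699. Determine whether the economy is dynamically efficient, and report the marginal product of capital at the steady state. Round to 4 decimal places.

Break-even investment rate: n + δ = 0.02 + 0.06 = 0.08.
MPK = 0.38·k^(0.38−1) = 0.38·3.699^(-0.62) ≈ 0.1689.
MPK > 0.08, so the economy is dynamically efficient (under-saving).

dynamically efficient; MPK ≈ 0.1689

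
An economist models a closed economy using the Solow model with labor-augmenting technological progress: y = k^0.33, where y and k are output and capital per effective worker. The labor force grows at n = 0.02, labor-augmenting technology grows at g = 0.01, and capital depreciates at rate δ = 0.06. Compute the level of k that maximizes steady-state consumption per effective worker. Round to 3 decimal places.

n + g + δ = 0.02 + 0.01 + 0.06 = 0.09.
Setting f'(k) = n+g+δ gives 0.33·k^(0.33−1) = 0.09, hence k_gold = (0.33/0.09)^(1/0.67) ≈ 6.9534.

k_gold ≈ 6.953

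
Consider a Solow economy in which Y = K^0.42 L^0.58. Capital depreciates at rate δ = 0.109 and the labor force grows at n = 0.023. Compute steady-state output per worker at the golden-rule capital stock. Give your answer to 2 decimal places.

y_gold ≈ 2.31

The effective depreciation rate is n + δ = 0.023 + 0.109 = 0.132.
Golden rule sets MPK = n+δ: 0.42·k^(0.42−1) = 0.132, so k_gold = (0.42/0.132)^(1/0.58) ≈ 7.3567.
Output: y_gold = k_gold^0.42 = 7.3567^0.42 ≈ 2.3121.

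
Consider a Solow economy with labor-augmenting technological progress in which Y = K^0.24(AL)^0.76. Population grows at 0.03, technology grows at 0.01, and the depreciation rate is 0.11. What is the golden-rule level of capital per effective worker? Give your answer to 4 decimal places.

k_gold ≈ 1.8560

Capital per effective worker breaks even when investment replaces (n + g + δ)·k; here n + g + δ = 0.15.
Setting f'(k) = n+g+δ gives 0.24·k^(0.24−1) = 0.15, hence k_gold = (0.24/0.15)^(1/0.76) ≈ 1.8560.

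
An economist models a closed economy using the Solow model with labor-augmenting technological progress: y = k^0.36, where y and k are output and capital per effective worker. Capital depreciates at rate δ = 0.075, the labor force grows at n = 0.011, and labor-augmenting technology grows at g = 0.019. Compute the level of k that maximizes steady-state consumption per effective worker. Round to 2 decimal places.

k_gold ≈ 6.86

Break-even investment rate: n + g + δ = 0.011 + 0.019 + 0.075 = 0.105.
At the golden rule the marginal product of capital equals n+g+δ: 0.36·k^(0.36−1) = 0.105. Solving, k_gold = (0.36/0.105)^(1/0.64) ≈ 6.8567.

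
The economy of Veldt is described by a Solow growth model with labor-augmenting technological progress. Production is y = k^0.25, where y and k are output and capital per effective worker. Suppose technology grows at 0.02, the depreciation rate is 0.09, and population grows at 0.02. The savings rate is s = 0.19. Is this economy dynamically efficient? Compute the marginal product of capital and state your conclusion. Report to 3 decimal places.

n + g + δ = 0.02 + 0.02 + 0.09 = 0.13.
Steady-state k*: s·k^0.25 = 0.13·k gives k* = (0.19/0.13)^(1/0.75) ≈ 1.6586.
MPK = 0.25·1.6586^(-0.75) ≈ 0.1711.
MPK > n+g+δ = 0.13, so the economy is dynamically efficient (under-saving).

dynamically efficient; MPK ≈ 0.171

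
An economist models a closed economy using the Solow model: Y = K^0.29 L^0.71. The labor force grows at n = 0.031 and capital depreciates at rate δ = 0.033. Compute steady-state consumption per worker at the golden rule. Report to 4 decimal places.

c_gold ≈ 1.3161

Capital per worker breaks even when investment replaces (n + δ)·k; here n + δ = 0.064.
Setting f'(k) = n+δ gives 0.29·k^(0.29−1) = 0.064, hence k_gold = (0.29/0.064)^(1/0.71) ≈ 8.3994.
y_gold = 8.3994^0.29 ≈ 1.8537.
c_gold = y_gold − (n+δ)·k_gold = 1.8537 − 0.064·8.3994 ≈ 1.3161.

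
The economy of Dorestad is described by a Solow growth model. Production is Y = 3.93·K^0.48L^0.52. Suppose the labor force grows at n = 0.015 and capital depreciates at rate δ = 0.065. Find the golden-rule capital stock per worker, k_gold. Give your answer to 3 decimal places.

Capital per worker breaks even when investment replaces (n + δ)·k; here n + δ = 0.08.
Setting f'(k) = n+δ gives 0.48·3.93·k^(0.48−1) = 0.08, hence k_gold = (0.48·3.93/0.08)^(1/0.52) ≈ 436.0209.

k_gold ≈ 436.021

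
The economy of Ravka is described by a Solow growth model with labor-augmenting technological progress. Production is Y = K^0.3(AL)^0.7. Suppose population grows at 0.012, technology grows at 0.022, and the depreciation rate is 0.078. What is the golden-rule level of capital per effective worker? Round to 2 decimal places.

k_gold ≈ 4.09

Break-even investment rate: n + g + δ = 0.012 + 0.022 + 0.078 = 0.112.
Maximizing c = f(k) − (n+g+δ)·k gives f'(k) = n+g+δ, i.e. 0.3·k^(0.3−1) = 0.112, so k_gold = (0.3/0.112)^(1/0.7) ≈ 4.0859.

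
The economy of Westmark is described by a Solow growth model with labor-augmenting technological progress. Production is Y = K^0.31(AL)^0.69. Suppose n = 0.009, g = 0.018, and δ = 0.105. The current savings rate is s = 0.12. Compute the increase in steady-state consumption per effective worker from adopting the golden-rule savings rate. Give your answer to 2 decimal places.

Δc ≈ 0.17

Capital per effective worker breaks even when investment replaces (n + g + δ)·k; here n + g + δ = 0.132.
Current steady state (s = 0.12): k* = (0.12/0.132)^(1/0.69) ≈ 0.8710, y* = 0.8710^0.31 ≈ 0.9581, c* = (1−0.12)·0.9581 ≈ 0.8431.
Setting f'(k) = n+g+δ gives 0.31·k^(0.31−1) = 0.132, hence k_gold = (0.31/0.132)^(1/0.69) ≈ 3.4465.
y_gold = 3.4465^0.31 ≈ 1.4675, c_gold = y_gold − 0.132·k_gold ≈ 1.0126.
Gain: Δc = 1.0126 − 0.8431 ≈ 0.1695.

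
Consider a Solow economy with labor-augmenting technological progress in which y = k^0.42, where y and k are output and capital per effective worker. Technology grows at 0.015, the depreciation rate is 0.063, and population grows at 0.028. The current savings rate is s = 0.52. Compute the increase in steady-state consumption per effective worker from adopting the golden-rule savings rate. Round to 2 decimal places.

Δc ≈ 0.05

The effective depreciation rate is n + g + δ = 0.028 + 0.015 + 0.063 = 0.106.
Current steady state (s = 0.52): k* = (0.52/0.106)^(1/0.58) ≈ 15.5188, y* = 15.5188^0.42 ≈ 3.1634, c* = (1−0.52)·3.1634 ≈ 1.5185.
Setting f'(k) = n+g+δ gives 0.42·k^(0.42−1) = 0.106, hence k_gold = (0.42/0.106)^(1/0.58) ≈ 10.7383.
y_gold = 10.7383^0.42 ≈ 2.7102, c_gold = y_gold − 0.106·k_gold ≈ 1.5719.
Gain: Δc = 1.5719 − 1.5185 ≈ 0.0534.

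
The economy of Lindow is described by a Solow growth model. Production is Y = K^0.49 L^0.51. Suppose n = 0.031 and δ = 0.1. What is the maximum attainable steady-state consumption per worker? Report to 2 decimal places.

c_gold ≈ 1.81

Capital per worker breaks even when investment replaces (n + δ)·k; here n + δ = 0.131.
Setting f'(k) = n+δ gives 0.49·k^(0.49−1) = 0.131, hence k_gold = (0.49/0.131)^(1/0.51) ≈ 13.2856.
y_gold = 13.2856^0.49 ≈ 3.5519.
c_gold = y_gold − (n+δ)·k_gold = 3.5519 − 0.131·13.2856 ≈ 1.8115.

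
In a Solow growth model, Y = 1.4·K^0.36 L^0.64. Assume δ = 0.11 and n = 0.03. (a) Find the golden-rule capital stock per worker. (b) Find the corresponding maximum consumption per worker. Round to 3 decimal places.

(a) k_gold ≈ 7.400; (b) c_gold ≈ 1.842

Break-even investment rate: n + δ = 0.03 + 0.11 = 0.14.
Golden rule sets MPK = n+δ: 0.36·1.4·k^(0.36−1) = 0.14, so k_gold = (0.36·1.4/0.14)^(1/0.64) ≈ 7.3998.
y_gold = 1.4·7.3998^0.36 ≈ 2.8777; c_gold = y_gold − 0.14·k_gold ≈ 1.8417.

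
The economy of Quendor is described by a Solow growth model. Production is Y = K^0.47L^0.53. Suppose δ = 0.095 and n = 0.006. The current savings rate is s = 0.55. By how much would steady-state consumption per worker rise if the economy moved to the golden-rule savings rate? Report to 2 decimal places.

n + δ = 0.006 + 0.095 = 0.101.
Current steady state (s = 0.55): k* = (0.55/0.101)^(1/0.53) ≈ 24.4769, y* = 24.4769^0.47 ≈ 4.4949, c* = (1−0.55)·4.4949 ≈ 2.0227.
Setting f'(k) = n+δ gives 0.47·k^(0.47−1) = 0.101, hence k_gold = (0.47/0.101)^(1/0.53) ≈ 18.1951.
y_gold = 18.1951^0.47 ≈ 3.9100, c_gold = y_gold − 0.101·k_gold ≈ 2.0723.
Gain: Δc = 2.0723 − 2.0227 ≈ 0.0496.

Δc ≈ 0.05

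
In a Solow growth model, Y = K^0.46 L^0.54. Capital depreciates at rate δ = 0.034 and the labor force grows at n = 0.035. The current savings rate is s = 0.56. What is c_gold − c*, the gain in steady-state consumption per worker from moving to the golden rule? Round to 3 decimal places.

Δc ≈ 0.099

Break-even investment rate: n + δ = 0.035 + 0.034 = 0.069.
Current steady state (s = 0.56): k* = (0.56/0.069)^(1/0.54) ≈ 48.3015, y* = 48.3015^0.46 ≈ 5.9514, c* = (1−0.56)·5.9514 ≈ 2.6186.
Golden rule sets MPK = n+δ: 0.46·k^(0.46−1) = 0.069, so k_gold = (0.46/0.069)^(1/0.54) ≈ 33.5550.
y_gold = 33.5550^0.46 ≈ 5.0332, c_gold = y_gold − 0.069·k_gold ≈ 2.7180.
Gain: Δc = 2.7180 − 2.6186 ≈ 0.0993.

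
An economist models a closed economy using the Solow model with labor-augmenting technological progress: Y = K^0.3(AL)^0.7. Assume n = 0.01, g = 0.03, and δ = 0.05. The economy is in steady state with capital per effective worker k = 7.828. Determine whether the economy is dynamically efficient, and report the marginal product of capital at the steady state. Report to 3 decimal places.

n + g + δ = 0.01 + 0.03 + 0.05 = 0.09.
MPK = 0.3·k^(0.3−1) = 0.3·7.828^(-0.7) ≈ 0.0711.
MPK < 0.09, so the economy is dynamically inefficient (over-saving).

dynamically inefficient; MPK ≈ 0.071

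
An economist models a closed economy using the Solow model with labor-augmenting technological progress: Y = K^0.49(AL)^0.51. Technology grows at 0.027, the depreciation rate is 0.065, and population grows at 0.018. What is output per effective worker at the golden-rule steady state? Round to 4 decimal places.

n + g + δ = 0.018 + 0.027 + 0.065 = 0.11.
Maximizing c = f(k) − (n+g+δ)·k gives f'(k) = n+g+δ, i.e. 0.49·k^(0.49−1) = 0.11, so k_gold = (0.49/0.11)^(1/0.51) ≈ 18.7139.
Output: y_gold = k_gold^0.49 = 18.7139^0.49 ≈ 4.2011.

y_gold ≈ 4.2011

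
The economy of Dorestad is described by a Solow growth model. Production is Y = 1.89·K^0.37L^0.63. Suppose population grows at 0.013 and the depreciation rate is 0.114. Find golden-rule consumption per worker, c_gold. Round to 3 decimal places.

Break-even investment rate: n + δ = 0.013 + 0.114 = 0.127.
Setting f'(k) = n+δ gives 0.37·1.89·k^(0.37−1) = 0.127, hence k_gold = (0.37·1.89/0.127)^(1/0.63) ≈ 14.9957.
y_gold = 1.89·14.9957^0.37 ≈ 5.1472.
c_gold = y_gold − (n+δ)·k_gold = 5.1472 − 0.127·14.9957 ≈ 3.2427.

c_gold ≈ 3.243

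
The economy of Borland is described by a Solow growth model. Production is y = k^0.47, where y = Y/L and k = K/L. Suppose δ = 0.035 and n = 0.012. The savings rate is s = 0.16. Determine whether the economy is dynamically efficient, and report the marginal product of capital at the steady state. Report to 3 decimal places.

dynamically efficient; MPK ≈ 0.138

Capital per worker breaks even when investment replaces (n + δ)·k; here n + δ = 0.047.
Steady-state k*: s·k^0.47 = 0.047·k gives k* = (0.16/0.047)^(1/0.53) ≈ 10.0882.
MPK = 0.47·10.0882^(-0.53) ≈ 0.1381.
MPK > n+δ = 0.047, so the economy is dynamically efficient (under-saving).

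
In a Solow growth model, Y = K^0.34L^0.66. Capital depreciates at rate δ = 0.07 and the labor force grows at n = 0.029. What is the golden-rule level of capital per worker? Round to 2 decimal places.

k_gold ≈ 6.48

n + δ = 0.029 + 0.07 = 0.099.
Setting f'(k) = n+δ gives 0.34·k^(0.34−1) = 0.099, hence k_gold = (0.34/0.099)^(1/0.66) ≈ 6.4846.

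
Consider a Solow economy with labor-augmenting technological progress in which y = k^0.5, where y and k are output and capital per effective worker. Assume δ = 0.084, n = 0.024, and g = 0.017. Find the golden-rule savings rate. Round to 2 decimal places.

s_gold = 0.50

Break-even investment rate: n + g + δ = 0.024 + 0.017 + 0.084 = 0.125.
At the golden rule MPK = n+g+δ, and in any Cobb-Douglas steady state s = (n+g+δ)·k/y = MPK·k/y = capital's share 0.5.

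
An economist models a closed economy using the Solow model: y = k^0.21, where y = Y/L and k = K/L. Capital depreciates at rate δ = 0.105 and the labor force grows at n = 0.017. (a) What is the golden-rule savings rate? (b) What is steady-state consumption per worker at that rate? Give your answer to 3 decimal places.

Break-even investment rate: n + δ = 0.017 + 0.105 = 0.122.
For Cobb-Douglas, s_gold equals capital's share: s_gold = 0.21.
Golden rule sets MPK = n+δ: 0.21·k^(0.21−1) = 0.122, so k_gold = (0.21/0.122)^(1/0.79) ≈ 1.9886.
y_gold = 1.9886^0.21 ≈ 1.1553; c_gold = (1−0.21)·y_gold ≈ 0.9127.

(a) s_gold = 0.210; (b) c_gold ≈ 0.913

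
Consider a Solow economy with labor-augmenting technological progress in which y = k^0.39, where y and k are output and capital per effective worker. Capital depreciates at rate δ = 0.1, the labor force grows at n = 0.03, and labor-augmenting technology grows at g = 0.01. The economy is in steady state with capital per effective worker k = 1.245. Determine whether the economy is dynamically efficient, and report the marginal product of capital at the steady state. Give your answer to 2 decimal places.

The effective depreciation rate is n + g + δ = 0.03 + 0.01 + 0.1 = 0.14.
MPK = 0.39·k^(0.39−1) = 0.39·1.245^(-0.61) ≈ 0.3412.
MPK > 0.14, so the economy is dynamically efficient (under-saving).

dynamically efficient; MPK ≈ 0.34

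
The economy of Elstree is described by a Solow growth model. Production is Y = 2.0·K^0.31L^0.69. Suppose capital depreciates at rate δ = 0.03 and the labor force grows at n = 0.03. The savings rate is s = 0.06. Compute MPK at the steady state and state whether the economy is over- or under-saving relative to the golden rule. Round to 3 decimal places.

The effective depreciation rate is n + δ = 0.03 + 0.03 = 0.06.
Steady-state k*: s·A·k^0.31 = 0.06·k gives k* = (0.06·2.0/0.06)^(1/0.69) ≈ 2.7307.
MPK = 0.31·2.0·2.7307^(-0.69) ≈ 0.3100.
MPK > n+δ = 0.06, so the economy is dynamically efficient (under-saving).

under-saving; MPK ≈ 0.310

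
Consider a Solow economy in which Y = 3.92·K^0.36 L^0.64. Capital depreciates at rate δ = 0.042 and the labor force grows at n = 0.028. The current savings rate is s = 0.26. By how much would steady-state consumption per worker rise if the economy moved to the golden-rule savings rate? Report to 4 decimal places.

The effective depreciation rate is n + δ = 0.028 + 0.042 = 0.07.
Current steady state (s = 0.26): k* = (0.26·3.92/0.07)^(1/0.64) ≈ 65.6810, y* = 3.92·65.6810^0.36 ≈ 17.6833, c* = (1−0.26)·17.6833 ≈ 13.0857.
At the golden rule the marginal product of capital equals n+δ: 0.36·3.92·k^(0.36−1) = 0.07. Solving, k_gold = (0.36·3.92/0.07)^(1/0.64) ≈ 109.2110.
y_gold = 3.92·109.2110^0.36 ≈ 21.2355, c_gold = y_gold − 0.07·k_gold ≈ 13.5907.
Gain: Δc = 13.5907 − 13.0857 ≈ 0.5050.

Δc ≈ 0.5050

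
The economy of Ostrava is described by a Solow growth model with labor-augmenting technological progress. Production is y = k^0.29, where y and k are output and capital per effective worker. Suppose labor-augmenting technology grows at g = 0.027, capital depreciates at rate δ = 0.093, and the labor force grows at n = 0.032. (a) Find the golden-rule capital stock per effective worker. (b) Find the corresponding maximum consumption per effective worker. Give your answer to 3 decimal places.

(a) k_gold ≈ 2.484; (b) c_gold ≈ 0.924

n + g + δ = 0.032 + 0.027 + 0.093 = 0.152.
Setting f'(k) = n+g+δ gives 0.29·k^(0.29−1) = 0.152, hence k_gold = (0.29/0.152)^(1/0.71) ≈ 2.4840.
y_gold = 2.4840^0.29 ≈ 1.3019; c_gold = y_gold − 0.152·k_gold ≈ 0.9244.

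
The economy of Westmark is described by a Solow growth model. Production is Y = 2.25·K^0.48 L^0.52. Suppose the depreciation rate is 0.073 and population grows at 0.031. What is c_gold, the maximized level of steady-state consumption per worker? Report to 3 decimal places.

The effective depreciation rate is n + δ = 0.031 + 0.073 = 0.104.
Golden rule sets MPK = n+δ: 0.48·2.25·k^(0.48−1) = 0.104, so k_gold = (0.48·2.25/0.104)^(1/0.52) ≈ 90.0735.
y_gold = 2.25·90.0735^0.48 ≈ 19.5159.
c_gold = y_gold − (n+δ)·k_gold = 19.5159 − 0.104·90.0735 ≈ 10.1483.

c_gold ≈ 10.148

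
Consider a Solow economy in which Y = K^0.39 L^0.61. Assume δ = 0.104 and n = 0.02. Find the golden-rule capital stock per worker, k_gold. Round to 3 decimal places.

n + δ = 0.02 + 0.104 = 0.124.
Maximizing c = f(k) − (n+δ)·k gives f'(k) = n+δ, i.e. 0.39·k^(0.39−1) = 0.124, so k_gold = (0.39/0.124)^(1/0.61) ≈ 6.5435.

k_gold ≈ 6.543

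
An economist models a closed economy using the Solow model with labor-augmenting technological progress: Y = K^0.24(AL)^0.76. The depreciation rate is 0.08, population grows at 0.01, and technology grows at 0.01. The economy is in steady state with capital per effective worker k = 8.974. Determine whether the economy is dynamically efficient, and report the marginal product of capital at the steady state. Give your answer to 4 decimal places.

dynamically inefficient; MPK ≈ 0.0453

Break-even investment rate: n + g + δ = 0.01 + 0.01 + 0.08 = 0.1.
MPK = 0.24·k^(0.24−1) = 0.24·8.974^(-0.76) ≈ 0.0453.
MPK < 0.1, so the economy is dynamically inefficient (over-saving).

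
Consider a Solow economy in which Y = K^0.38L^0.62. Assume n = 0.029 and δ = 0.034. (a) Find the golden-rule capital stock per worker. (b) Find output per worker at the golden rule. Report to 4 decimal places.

(a) k_gold ≈ 18.1459; (b) y_gold ≈ 3.0084

The effective depreciation rate is n + δ = 0.029 + 0.034 = 0.063.
Setting f'(k) = n+δ gives 0.38·k^(0.38−1) = 0.063, hence k_gold = (0.38/0.063)^(1/0.62) ≈ 18.1459.
y_gold = 18.1459^0.38 ≈ 3.0084.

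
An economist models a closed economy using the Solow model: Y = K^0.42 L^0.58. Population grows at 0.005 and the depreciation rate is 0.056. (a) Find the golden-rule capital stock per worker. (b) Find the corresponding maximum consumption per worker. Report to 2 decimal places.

(a) k_gold ≈ 27.84; (b) c_gold ≈ 2.35

n + δ = 0.005 + 0.056 = 0.061.
Golden rule sets MPK = n+δ: 0.42·k^(0.42−1) = 0.061, so k_gold = (0.42/0.061)^(1/0.58) ≈ 27.8412.
y_gold = 27.8412^0.42 ≈ 4.0436; c_gold = y_gold − 0.061·k_gold ≈ 2.3453.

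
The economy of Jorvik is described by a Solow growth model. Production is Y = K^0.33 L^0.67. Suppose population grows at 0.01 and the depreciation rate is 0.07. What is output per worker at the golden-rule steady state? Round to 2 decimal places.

The effective depreciation rate is n + δ = 0.01 + 0.07 = 0.08.
At the golden rule the marginal product of capital equals n+δ: 0.33·k^(0.33−1) = 0.08. Solving, k_gold = (0.33/0.08)^(1/0.67) ≈ 8.2898.
Output: y_gold = k_gold^0.33 = 8.2898^0.33 ≈ 2.0096.

y_gold ≈ 2.01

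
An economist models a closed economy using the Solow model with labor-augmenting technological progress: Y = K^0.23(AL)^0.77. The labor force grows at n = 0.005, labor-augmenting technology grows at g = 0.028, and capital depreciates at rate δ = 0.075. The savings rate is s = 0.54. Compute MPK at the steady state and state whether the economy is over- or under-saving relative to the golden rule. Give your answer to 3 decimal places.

over-saving; MPK ≈ 0.046

n + g + δ = 0.005 + 0.028 + 0.075 = 0.108.
Steady-state k*: s·k^0.23 = 0.108·k gives k* = (0.54/0.108)^(1/0.77) ≈ 8.0864.
MPK = 0.23·8.0864^(-0.77) ≈ 0.0460.
MPK < n+g+δ = 0.108, so the economy is dynamically inefficient (over-saving).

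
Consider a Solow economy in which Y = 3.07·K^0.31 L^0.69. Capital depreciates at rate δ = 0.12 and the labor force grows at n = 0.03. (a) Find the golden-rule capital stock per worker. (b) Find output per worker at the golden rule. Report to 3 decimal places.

(a) k_gold ≈ 14.552; (b) y_gold ≈ 7.041

Capital per worker breaks even when investment replaces (n + δ)·k; here n + δ = 0.15.
At the golden rule the marginal product of capital equals n+δ: 0.31·3.07·k^(0.31−1) = 0.15. Solving, k_gold = (0.31·3.07/0.15)^(1/0.69) ≈ 14.5516.
y_gold = 3.07·14.5516^0.31 ≈ 7.0411.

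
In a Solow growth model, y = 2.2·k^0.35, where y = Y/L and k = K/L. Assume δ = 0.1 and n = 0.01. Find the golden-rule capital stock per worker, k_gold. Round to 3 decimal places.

k_gold ≈ 19.960

The effective depreciation rate is n + δ = 0.01 + 0.1 = 0.11.
Golden rule sets MPK = n+δ: 0.35·2.2·k^(0.35−1) = 0.11, so k_gold = (0.35·2.2/0.11)^(1/0.65) ≈ 19.9596.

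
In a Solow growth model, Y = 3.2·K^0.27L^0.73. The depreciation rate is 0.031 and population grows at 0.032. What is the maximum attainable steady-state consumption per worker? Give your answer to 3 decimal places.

c_gold ≈ 6.153

The effective depreciation rate is n + δ = 0.032 + 0.031 = 0.063.
Maximizing c = f(k) − (n+δ)·k gives f'(k) = n+δ, i.e. 0.27·3.2·k^(0.27−1) = 0.063, so k_gold = (0.27·3.2/0.063)^(1/0.73) ≈ 36.1220.
y_gold = 3.2·36.1220^0.27 ≈ 8.4285.
c_gold = y_gold − (n+δ)·k_gold = 8.4285 − 0.063·36.1220 ≈ 6.1528.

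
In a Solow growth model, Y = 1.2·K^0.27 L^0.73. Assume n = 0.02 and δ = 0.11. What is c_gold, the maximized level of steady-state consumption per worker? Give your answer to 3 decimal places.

Capital per worker breaks even when investment replaces (n + δ)·k; here n + δ = 0.13.
Setting f'(k) = n+δ gives 0.27·1.2·k^(0.27−1) = 0.13, hence k_gold = (0.27·1.2/0.13)^(1/0.73) ≈ 3.4937.
y_gold = 1.2·3.4937^0.27 ≈ 1.6822.
c_gold = y_gold − (n+δ)·k_gold = 1.6822 − 0.13·3.4937 ≈ 1.2280.

c_gold ≈ 1.228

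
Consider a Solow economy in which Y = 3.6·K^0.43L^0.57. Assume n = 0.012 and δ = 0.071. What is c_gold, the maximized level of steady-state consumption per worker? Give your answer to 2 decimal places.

n + δ = 0.012 + 0.071 = 0.083.
Golden rule sets MPK = n+δ: 0.43·3.6·k^(0.43−1) = 0.083, so k_gold = (0.43·3.6/0.083)^(1/0.57) ≈ 169.5453.
y_gold = 3.6·169.5453^0.43 ≈ 32.7262.
c_gold = y_gold − (n+δ)·k_gold = 32.7262 − 0.083·169.5453 ≈ 18.6539.

c_gold ≈ 18.65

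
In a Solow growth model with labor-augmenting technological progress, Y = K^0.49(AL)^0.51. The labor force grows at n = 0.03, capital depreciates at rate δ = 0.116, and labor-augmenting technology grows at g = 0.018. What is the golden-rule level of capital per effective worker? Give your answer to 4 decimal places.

The effective depreciation rate is n + g + δ = 0.03 + 0.018 + 0.116 = 0.164.
At the golden rule the marginal product of capital equals n+g+δ: 0.49·k^(0.49−1) = 0.164. Solving, k_gold = (0.49/0.164)^(1/0.51) ≈ 8.5519.

k_gold ≈ 8.5519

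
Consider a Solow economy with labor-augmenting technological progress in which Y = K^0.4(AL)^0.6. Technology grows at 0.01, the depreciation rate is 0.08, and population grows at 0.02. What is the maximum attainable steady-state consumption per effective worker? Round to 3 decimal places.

n + g + δ = 0.02 + 0.01 + 0.08 = 0.11.
Maximizing c = f(k) − (n+g+δ)·k gives f'(k) = n+g+δ, i.e. 0.4·k^(0.4−1) = 0.11, so k_gold = (0.4/0.11)^(1/0.6) ≈ 8.5990.
y_gold = 8.5990^0.4 ≈ 2.3647.
c_gold = y_gold − (n+g+δ)·k_gold = 2.3647 − 0.11·8.5990 ≈ 1.4188.

c_gold ≈ 1.419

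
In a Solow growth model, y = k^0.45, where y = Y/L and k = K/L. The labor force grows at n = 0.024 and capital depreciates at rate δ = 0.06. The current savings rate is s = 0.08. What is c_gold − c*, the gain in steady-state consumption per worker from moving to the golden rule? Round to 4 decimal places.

n + δ = 0.024 + 0.06 = 0.084.
Current steady state (s = 0.08): k* = (0.08/0.084)^(1/0.55) ≈ 0.9151, y* = 0.9151^0.45 ≈ 0.9609, c* = (1−0.08)·0.9609 ≈ 0.8840.
Setting f'(k) = n+δ gives 0.45·k^(0.45−1) = 0.084, hence k_gold = (0.45/0.084)^(1/0.55) ≈ 21.1511.
y_gold = 21.1511^0.45 ≈ 3.9482, c_gold = y_gold − 0.084·k_gold ≈ 2.1715.
Gain: Δc = 2.1715 − 0.8840 ≈ 1.2875.

Δc ≈ 1.2875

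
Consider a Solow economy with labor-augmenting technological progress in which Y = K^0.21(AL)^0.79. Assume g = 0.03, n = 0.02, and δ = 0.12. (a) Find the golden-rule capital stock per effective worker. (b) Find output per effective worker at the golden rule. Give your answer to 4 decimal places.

Capital per effective worker breaks even when investment replaces (n + g + δ)·k; here n + g + δ = 0.17.
At the golden rule the marginal product of capital equals n+g+δ: 0.21·k^(0.21−1) = 0.17. Solving, k_gold = (0.21/0.17)^(1/0.79) ≈ 1.3067.
y_gold = 1.3067^0.21 ≈ 1.0578.

(a) k_gold ≈ 1.3067; (b) y_gold ≈ 1.0578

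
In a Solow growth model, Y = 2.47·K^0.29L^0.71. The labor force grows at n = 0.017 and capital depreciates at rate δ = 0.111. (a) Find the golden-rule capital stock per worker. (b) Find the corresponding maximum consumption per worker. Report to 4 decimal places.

(a) k_gold ≈ 11.3073; (b) c_gold ≈ 3.5435

The effective depreciation rate is n + δ = 0.017 + 0.111 = 0.128.
Maximizing c = f(k) − (n+δ)·k gives f'(k) = n+δ, i.e. 0.29·2.47·k^(0.29−1) = 0.128, so k_gold = (0.29·2.47/0.128)^(1/0.71) ≈ 11.3073.
y_gold = 2.47·11.3073^0.29 ≈ 4.9908; c_gold = y_gold − 0.128·k_gold ≈ 3.5435.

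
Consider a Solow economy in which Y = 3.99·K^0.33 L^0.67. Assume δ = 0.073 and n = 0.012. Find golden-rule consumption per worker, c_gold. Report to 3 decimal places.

Break-even investment rate: n + δ = 0.012 + 0.073 = 0.085.
Golden rule sets MPK = n+δ: 0.33·3.99·k^(0.33−1) = 0.085, so k_gold = (0.33·3.99/0.085)^(1/0.67) ≈ 59.7339.
y_gold = 3.99·59.7339^0.33 ≈ 15.3860.
c_gold = y_gold − (n+δ)·k_gold = 15.3860 − 0.085·59.7339 ≈ 10.3086.

c_gold ≈ 10.309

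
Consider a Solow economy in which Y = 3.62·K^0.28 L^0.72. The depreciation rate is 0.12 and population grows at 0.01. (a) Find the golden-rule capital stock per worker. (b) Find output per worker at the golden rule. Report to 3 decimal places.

n + δ = 0.01 + 0.12 = 0.13.
Maximizing c = f(k) − (n+δ)·k gives f'(k) = n+δ, i.e. 0.28·3.62·k^(0.28−1) = 0.13, so k_gold = (0.28·3.62/0.13)^(1/0.72) ≈ 17.3294.
y_gold = 3.62·17.3294^0.28 ≈ 8.0458.

(a) k_gold ≈ 17.329; (b) y_gold ≈ 8.046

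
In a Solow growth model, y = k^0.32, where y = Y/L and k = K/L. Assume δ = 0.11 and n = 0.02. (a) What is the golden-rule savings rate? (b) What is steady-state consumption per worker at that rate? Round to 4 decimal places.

n + δ = 0.02 + 0.11 = 0.13.
For Cobb-Douglas, s_gold equals capital's share: s_gold = 0.32.
Golden rule sets MPK = n+δ: 0.32·k^(0.32−1) = 0.13, so k_gold = (0.32/0.13)^(1/0.68) ≈ 3.7610.
y_gold = 3.7610^0.32 ≈ 1.5279; c_gold = (1−0.32)·y_gold ≈ 1.0390.

(a) s_gold = 0.3200; (b) c_gold ≈ 1.0390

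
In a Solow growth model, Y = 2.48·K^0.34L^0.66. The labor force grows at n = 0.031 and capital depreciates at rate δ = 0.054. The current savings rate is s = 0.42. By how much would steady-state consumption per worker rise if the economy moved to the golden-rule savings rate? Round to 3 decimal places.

n + δ = 0.031 + 0.054 = 0.085.
Current steady state (s = 0.42): k* = (0.42·2.48/0.085)^(1/0.66) ≈ 44.5566, y* = 2.48·44.5566^0.34 ≈ 9.0174, c* = (1−0.42)·9.0174 ≈ 5.2301.
Setting f'(k) = n+δ gives 0.34·2.48·k^(0.34−1) = 0.085, hence k_gold = (0.34·2.48/0.085)^(1/0.66) ≈ 32.3494.
y_gold = 2.48·32.3494^0.34 ≈ 8.0873, c_gold = y_gold − 0.085·k_gold ≈ 5.3377.
Gain: Δc = 5.3377 − 5.2301 ≈ 0.1076.

Δc ≈ 0.108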